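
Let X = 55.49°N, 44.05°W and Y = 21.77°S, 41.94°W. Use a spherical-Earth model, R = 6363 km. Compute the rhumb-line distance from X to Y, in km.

Δψ = ln[tan(π/4+φ₂/2)/tan(π/4+φ₁/2)] = -1.5587;  Δφ = -1.3484 rad,  Δλ = +0.0368 rad
q = Δφ/Δψ = 0.8651
d = R·√(Δφ² + q²Δλ²) = 6363·1.34882 = 8583 km

8583 km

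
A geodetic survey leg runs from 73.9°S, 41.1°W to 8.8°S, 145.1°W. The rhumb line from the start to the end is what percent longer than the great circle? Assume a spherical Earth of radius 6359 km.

8.2%

Great circle: σ = 1.4900 rad → d_gc = Rσ = 9475.0 km
Rhumb: Δφ = +1.1362, Δλ = -1.8151, Δψ = +1.8017, q = Δφ/Δψ = 0.6306 → d_rh = R√(Δφ²+q²Δλ²) = 10256.0 km
Excess = (10256.0 − 9475.0) / 9475.0 = 781.0 / 9475.0 = 8.24% ≈ 8.2%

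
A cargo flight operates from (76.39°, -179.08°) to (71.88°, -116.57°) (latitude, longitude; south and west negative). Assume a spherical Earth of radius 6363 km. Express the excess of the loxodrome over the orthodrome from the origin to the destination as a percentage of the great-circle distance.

Great circle: σ = 0.2926 rad → d_gc = Rσ = 1861.7 km
Rhumb: Δφ = -0.0787, Δλ = +1.0910, Δψ = -0.2899, q = Δφ/Δψ = 0.2715 → d_rh = R√(Δφ²+q²Δλ²) = 1950.5 km
Excess = (1950.5 − 1861.7) / 1861.7 = 88.8 / 1861.7 = 4.77% ≈ 4.8%

4.8%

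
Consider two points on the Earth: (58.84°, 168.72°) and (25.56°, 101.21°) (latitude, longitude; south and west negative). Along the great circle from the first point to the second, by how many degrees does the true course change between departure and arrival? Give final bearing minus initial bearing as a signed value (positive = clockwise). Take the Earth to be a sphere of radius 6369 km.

-50.2°

Initial bearing θ₁ = atan2(sin Δλ cos φ₂, cos φ₁ sin φ₂ − sin φ₁ cos φ₂ cos Δλ) = 265.06°
Final bearing θ₂ = (initial bearing from the destination back to the start) + 180° = 214.85°
Δθ = θ₂ − θ₁ = -50.2°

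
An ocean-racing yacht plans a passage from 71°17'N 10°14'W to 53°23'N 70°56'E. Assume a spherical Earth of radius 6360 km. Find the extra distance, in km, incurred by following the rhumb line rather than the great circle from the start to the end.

299 km

Great circle: cos σ = sin φ₁ sin φ₂ + cos φ₁ cos φ₂ cos Δλ,  σ = 0.6607 rad → d_gc = 4201.8 km
Rhumb line: Δψ = -0.6970, q = Δφ/Δψ = 0.4482, d_rh = R√(Δφ²+q²Δλ²) = 4500.7 km
Excess = 4500.7 − 4201.8 = 298.9 ≈ 299 km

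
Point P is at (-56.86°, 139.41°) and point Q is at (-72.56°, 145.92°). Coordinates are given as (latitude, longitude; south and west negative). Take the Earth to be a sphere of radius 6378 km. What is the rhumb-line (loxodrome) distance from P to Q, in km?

1773 km

Rhumb course C = atan2(Δλ, Δψ) with Δψ = ln[tan(π/4+φ₂/2)/tan(π/4+φ₁/2)] = -0.6626, Δλ = +0.1136 → C = 170.27°
d = R·|Δφ| / |cos C| = 6378·0.27402 / 0.98562 = 1773 km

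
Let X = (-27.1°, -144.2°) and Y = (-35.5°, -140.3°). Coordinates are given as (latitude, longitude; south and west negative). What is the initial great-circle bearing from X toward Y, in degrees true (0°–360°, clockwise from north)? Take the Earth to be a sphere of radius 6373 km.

θ = atan2( sin Δλ·cos φ₂ ,  cos φ₁ sin φ₂ − sin φ₁ cos φ₂ cos Δλ )
  = atan2(+0.0554, -0.1469) = 159.35°

159.4°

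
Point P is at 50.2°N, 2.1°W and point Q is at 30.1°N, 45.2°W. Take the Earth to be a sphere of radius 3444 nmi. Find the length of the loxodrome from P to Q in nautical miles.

Rhumb course C = atan2(Δλ, Δψ) with Δψ = ln[tan(π/4+φ₂/2)/tan(π/4+φ₁/2)] = -0.4648, Δλ = -0.7522 → C = 238.29°
d = R·|Δφ| / |cos C| = 3444·0.35081 / 0.52564 = 2298 nmi

2298 nmi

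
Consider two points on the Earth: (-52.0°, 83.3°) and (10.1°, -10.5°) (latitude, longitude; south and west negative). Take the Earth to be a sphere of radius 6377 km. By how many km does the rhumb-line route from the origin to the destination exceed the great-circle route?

267 km

Great circle: cos σ = sin φ₁ sin φ₂ + cos φ₁ cos φ₂ cos Δλ,  σ = 1.7501 rad → d_gc = 11160.5 km
Rhumb line: Δψ = +1.2434, q = Δφ/Δψ = 0.8717, d_rh = R√(Δφ²+q²Δλ²) = 11427.7 km
Excess = 11427.7 − 11160.5 = 267.2 ≈ 267 km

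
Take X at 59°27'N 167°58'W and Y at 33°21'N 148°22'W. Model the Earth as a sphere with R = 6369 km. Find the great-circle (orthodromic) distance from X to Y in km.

cos σ = sin φ₁ sin φ₂ + cos φ₁ cos φ₂ cos Δλ
      = sin(59.45°)sin(33.35°) + cos(59.45°)cos(33.35°)cos(19.60°) = 0.8734
σ = 29.141° → d = Rσ = 6369·0.50860 = 3239 km

3239 km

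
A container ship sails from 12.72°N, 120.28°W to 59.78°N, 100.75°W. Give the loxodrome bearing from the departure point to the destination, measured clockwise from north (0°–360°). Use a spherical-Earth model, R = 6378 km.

Meridional parts: M(φ₁)=+0.2239, M(φ₂)=+1.3093 → ΔM = +1.0855;  Δλ = +0.3409 rad
tan C = Δλ / ΔM = +0.3140 → C = 17.43°

17.4°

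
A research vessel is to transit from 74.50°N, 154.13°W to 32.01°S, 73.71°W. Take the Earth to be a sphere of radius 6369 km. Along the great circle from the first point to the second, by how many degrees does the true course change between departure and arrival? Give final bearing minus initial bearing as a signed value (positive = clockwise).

At departure: θ₁ = atan2(sin Δλ cos φ₂, cos φ₁ sin φ₂ − sin φ₁ cos φ₂ cos Δλ) = 108.37°
At arrival: θ₂ = atan2(sin Δλ cos φ₁, −cos φ₂ sin φ₁ + sin φ₂ cos φ₁ cos Δλ) = 162.60°
Δθ = θ₂ − θ₁ = +54.2°

+54.2°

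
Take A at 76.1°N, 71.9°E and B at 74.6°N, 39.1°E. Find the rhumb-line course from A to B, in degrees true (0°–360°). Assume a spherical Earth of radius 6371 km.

259.7°

Meridional parts: M(φ₁)=+2.1046, M(φ₂)=+2.0010 → ΔM = -0.1036;  Δλ = -0.5725 rad
tan C = Δλ / ΔM = +5.5256 → C = 259.74°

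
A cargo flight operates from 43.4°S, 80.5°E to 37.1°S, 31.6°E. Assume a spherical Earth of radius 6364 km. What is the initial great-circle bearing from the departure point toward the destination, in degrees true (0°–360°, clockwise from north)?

N = sin Δλ·cos φ₂ = -0.6010;  D = cos φ₁ sin φ₂ − sin φ₁ cos φ₂ cos Δλ = -0.0780
initial course = atan2(N, D) = 262.60°

262.6°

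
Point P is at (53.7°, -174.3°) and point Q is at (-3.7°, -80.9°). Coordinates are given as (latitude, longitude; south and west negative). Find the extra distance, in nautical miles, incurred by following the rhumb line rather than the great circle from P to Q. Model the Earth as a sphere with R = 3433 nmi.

174 nmi

Great circle: cos σ = sin φ₁ sin φ₂ + cos φ₁ cos φ₂ cos Δλ,  σ = 1.6580 rad → d_gc = 5691.7 nmi
Rhumb line: Δψ = -1.1799, q = Δφ/Δψ = 0.8491, d_rh = R√(Δφ²+q²Δλ²) = 5865.6 nmi
Excess = 5865.6 − 5691.7 = 173.9 ≈ 174 nmi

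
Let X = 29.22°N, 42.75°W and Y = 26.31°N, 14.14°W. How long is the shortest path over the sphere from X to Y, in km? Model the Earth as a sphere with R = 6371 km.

2827 km

Haversine: a = sin²(Δφ/2)+cos φ₁ cos φ₂ sin²(Δλ/2) = 0.04841;  σ = 2·atan2(√a,√(1−a))
σ = 25.420° → d = Rσ = 6371·0.44366 = 2827 km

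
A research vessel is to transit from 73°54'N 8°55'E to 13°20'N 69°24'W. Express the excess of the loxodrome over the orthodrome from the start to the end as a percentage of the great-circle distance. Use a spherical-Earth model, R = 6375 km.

Great circle: σ = 1.2909 rad → d_gc = Rσ = 8229.8 km
Rhumb: Δφ = -1.0571, Δλ = -1.3669, Δψ = -1.7211, q = Δφ/Δψ = 0.6142 → d_rh = R√(Δφ²+q²Δλ²) = 8605.6 km
Excess = (8605.6 − 8229.8) / 8229.8 = 375.8 / 8229.8 = 4.57% ≈ 4.6%

4.6%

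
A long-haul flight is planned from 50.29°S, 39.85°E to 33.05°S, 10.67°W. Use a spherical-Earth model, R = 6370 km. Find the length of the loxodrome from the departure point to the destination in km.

4575 km

Rhumb course C = atan2(Δλ, Δψ) with Δψ = ln[tan(π/4+φ₂/2)/tan(π/4+φ₁/2)] = +0.4068, Δλ = -0.8817 → C = 294.77°
d = R·|Δφ| / |cos C| = 6370·0.30089 / 0.41894 = 4575 km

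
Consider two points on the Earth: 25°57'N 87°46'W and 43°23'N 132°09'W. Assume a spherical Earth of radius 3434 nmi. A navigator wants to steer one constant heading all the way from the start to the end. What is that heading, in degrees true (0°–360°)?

295.7°

Δψ = ln[tan(π/4+φ₂/2)/tan(π/4+φ₁/2)] = +0.3728
Δλ = -0.7746 rad (taken the short way round)
course = atan2(Δλ, Δψ) = 295.70°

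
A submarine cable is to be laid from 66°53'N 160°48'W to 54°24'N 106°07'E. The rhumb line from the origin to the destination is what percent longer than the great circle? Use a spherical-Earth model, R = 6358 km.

9.4%

Great circle: σ = 0.7444 rad → d_gc = Rσ = 4732.6 km
Rhumb: Δφ = -0.2179, Δλ = -1.6246, Δψ = -0.4510, q = Δφ/Δψ = 0.4831 → d_rh = R√(Δφ²+q²Δλ²) = 5178.6 km
Excess = (5178.6 − 4732.6) / 4732.6 = 446.0 / 4732.6 = 9.42% ≈ 9.4%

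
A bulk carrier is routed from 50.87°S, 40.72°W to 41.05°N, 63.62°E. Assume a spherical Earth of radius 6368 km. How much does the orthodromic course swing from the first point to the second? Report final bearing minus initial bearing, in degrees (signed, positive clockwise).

-18.0°

At departure: θ₁ = atan2(sin Δλ cos φ₂, cos φ₁ sin φ₂ − sin φ₁ cos φ₂ cos Δλ) = 69.75°
At arrival: θ₂ = atan2(sin Δλ cos φ₁, −cos φ₂ sin φ₁ + sin φ₂ cos φ₁ cos Δλ) = 51.73°
Δθ = θ₂ − θ₁ = -18.0°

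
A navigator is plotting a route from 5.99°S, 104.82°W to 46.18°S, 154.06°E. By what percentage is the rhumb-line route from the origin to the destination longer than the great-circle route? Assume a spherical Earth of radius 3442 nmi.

3.7%

Great circle: σ = 1.6283 rad → d_gc = Rσ = 5604.8 nmi
Rhumb: Δφ = -0.7014, Δλ = -1.7649, Δψ = -0.8061, q = Δφ/Δψ = 0.8702 → d_rh = R√(Δφ²+q²Δλ²) = 5811.5 nmi
Excess = (5811.5 − 5604.8) / 5604.8 = 206.7 / 5604.8 = 3.69% ≈ 3.7%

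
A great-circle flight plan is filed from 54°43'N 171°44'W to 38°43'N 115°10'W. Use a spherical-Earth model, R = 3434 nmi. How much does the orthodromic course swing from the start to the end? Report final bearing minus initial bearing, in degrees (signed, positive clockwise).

Initial bearing θ₁ = atan2(sin Δλ cos φ₂, cos φ₁ sin φ₂ − sin φ₁ cos φ₂ cos Δλ) = 89.09°
Final bearing θ₂ = (initial bearing from the destination back to the start) + 180° = 132.25°
Δθ = θ₂ − θ₁ = +43.2°

+43.2°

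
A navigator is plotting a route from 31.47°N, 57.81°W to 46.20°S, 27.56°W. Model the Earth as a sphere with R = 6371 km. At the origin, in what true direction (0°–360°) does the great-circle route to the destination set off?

159.4°

N = sin Δλ·cos φ₂ = +0.3487;  D = cos φ₁ sin φ₂ − sin φ₁ cos φ₂ cos Δλ = -0.9277
initial course = atan2(N, D) = 159.40°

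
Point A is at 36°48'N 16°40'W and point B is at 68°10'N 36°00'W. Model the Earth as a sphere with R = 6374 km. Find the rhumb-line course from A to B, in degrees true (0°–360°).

340.5°

Δψ = ln[tan(π/4+φ₂/2)/tan(π/4+φ₁/2)] = +0.9541
Δλ = -0.3374 rad (taken the short way round)
course = atan2(Δλ, Δψ) = 340.52°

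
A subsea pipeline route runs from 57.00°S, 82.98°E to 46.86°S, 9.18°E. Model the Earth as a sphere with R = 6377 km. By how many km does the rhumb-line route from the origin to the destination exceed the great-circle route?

232 km

Great circle: cos σ = sin φ₁ sin φ₂ + cos φ₁ cos φ₂ cos Δλ,  σ = 0.7729 rad → d_gc = 4928.993 km
Rhumb line: Δψ = +0.2886, q = Δφ/Δψ = 0.6132, d_rh = R√(Δφ²+q²Δλ²) = 5161.490 km
Excess = 5161.490 − 4928.993 = 232.497 ≈ 232 km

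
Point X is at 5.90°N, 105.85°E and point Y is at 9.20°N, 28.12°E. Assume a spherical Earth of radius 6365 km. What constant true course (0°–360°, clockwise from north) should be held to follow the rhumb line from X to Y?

Meridional parts: M(φ₁)=+0.1032, M(φ₂)=+0.1613 → ΔM = +0.0581;  Δλ = -1.3566 rad
tan C = Δλ / ΔM = -23.3470 → C = 272.45°

272.5°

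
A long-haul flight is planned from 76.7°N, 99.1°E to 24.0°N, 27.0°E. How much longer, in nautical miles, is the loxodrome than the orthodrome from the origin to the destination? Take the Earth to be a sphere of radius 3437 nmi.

Great circle: cos σ = sin φ₁ sin φ₂ + cos φ₁ cos φ₂ cos Δλ,  σ = 1.0923 rad → d_gc = 3754.3 nmi
Rhumb line: Δψ = -1.7174, q = Δφ/Δψ = 0.5356, d_rh = R√(Δφ²+q²Δλ²) = 3919.1 nmi
Excess = 3919.1 − 3754.3 = 164.8 ≈ 165 nmi

165 nmi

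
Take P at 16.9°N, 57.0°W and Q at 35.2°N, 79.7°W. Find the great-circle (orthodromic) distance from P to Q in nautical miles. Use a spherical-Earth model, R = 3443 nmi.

Haversine: a = sin²(Δφ/2)+cos φ₁ cos φ₂ sin²(Δλ/2) = 0.05557;  σ = 2·atan2(√a,√(1−a))
σ = 27.269° → d = Rσ = 3443·0.47594 = 1639 nmi

1639 nmi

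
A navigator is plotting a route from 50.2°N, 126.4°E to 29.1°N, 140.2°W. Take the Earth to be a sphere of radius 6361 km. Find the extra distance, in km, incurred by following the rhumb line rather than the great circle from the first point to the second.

435 km

Great circle: cos σ = sin φ₁ sin φ₂ + cos φ₁ cos φ₂ cos Δλ,  σ = 1.2234 rad → d_gc = 7781.9 km
Rhumb line: Δψ = -0.4849, q = Δφ/Δψ = 0.7595, d_rh = R√(Δφ²+q²Δλ²) = 8216.5 km
Excess = 8216.5 − 7781.9 = 434.6 ≈ 435 km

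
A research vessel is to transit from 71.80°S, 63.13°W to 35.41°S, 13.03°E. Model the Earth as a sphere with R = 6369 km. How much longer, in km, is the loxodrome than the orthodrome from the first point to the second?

Great circle: cos σ = sin φ₁ sin φ₂ + cos φ₁ cos φ₂ cos Δλ,  σ = 0.9131 rad → d_gc = 5815.3 km
Rhumb line: Δψ = +1.1699, q = Δφ/Δψ = 0.5429, d_rh = R√(Δφ²+q²Δλ²) = 6122.6 km
Excess = 6122.6 − 5815.3 = 307.3 ≈ 307 km

307 km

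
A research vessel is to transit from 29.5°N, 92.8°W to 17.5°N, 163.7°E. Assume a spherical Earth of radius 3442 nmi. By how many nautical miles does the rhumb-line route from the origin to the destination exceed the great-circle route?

Great circle: cos σ = sin φ₁ sin φ₂ + cos φ₁ cos φ₂ cos Δλ,  σ = 1.6165 rad → d_gc = 5564.0 nmi
Rhumb line: Δψ = -0.2290, q = Δφ/Δψ = 0.9147, d_rh = R√(Δφ²+q²Δλ²) = 5733.1 nmi
Excess = 5733.1 − 5564.0 = 169.1 ≈ 169 nmi

169 nmi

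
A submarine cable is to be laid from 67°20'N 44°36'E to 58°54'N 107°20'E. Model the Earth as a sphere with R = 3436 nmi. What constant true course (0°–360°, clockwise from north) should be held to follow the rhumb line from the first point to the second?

Δψ = ln[tan(π/4+φ₂/2)/tan(π/4+φ₁/2)] = -0.3281
Δλ = +1.0949 rad (taken the short way round)
course = atan2(Δλ, Δψ) = 106.68°

106.7°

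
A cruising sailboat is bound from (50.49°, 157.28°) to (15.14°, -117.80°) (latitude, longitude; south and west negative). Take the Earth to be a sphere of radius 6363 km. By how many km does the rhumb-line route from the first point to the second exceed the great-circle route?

285 km

Great circle: cos σ = sin φ₁ sin φ₂ + cos φ₁ cos φ₂ cos Δλ,  σ = 1.3120 rad → d_gc = 8348.5 km
Rhumb line: Δψ = -0.7567, q = Δφ/Δψ = 0.8154, d_rh = R√(Δφ²+q²Δλ²) = 8633.7 km
Excess = 8633.7 − 8348.5 = 285.2 ≈ 285 km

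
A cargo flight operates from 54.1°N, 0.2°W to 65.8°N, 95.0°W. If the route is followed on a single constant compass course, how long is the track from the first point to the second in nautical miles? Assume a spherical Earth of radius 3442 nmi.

Δψ = ln[tan(π/4+φ₂/2)/tan(π/4+φ₁/2)] = +0.4128;  Δφ = +0.2042 rad,  Δλ = -1.6546 rad
q = Δφ/Δψ = 0.4946
d = R·√(Δφ² + q²Δλ²) = 3442·0.84348 = 2903 nmi

2903 nmi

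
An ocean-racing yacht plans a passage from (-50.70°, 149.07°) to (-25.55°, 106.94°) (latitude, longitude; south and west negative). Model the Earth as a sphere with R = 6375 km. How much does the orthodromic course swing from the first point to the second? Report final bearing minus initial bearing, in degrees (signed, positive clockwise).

At departure: θ₁ = atan2(sin Δλ cos φ₂, cos φ₁ sin φ₂ − sin φ₁ cos φ₂ cos Δλ) = 292.01°
At arrival: θ₂ = atan2(sin Δλ cos φ₁, −cos φ₂ sin φ₁ + sin φ₂ cos φ₁ cos Δλ) = 319.39°
Δθ = θ₂ − θ₁ = +27.4°

+27.4°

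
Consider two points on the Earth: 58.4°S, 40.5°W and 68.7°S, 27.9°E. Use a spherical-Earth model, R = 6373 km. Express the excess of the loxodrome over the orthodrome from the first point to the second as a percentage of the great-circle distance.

5.1%

Great circle: σ = 0.5284 rad → d_gc = Rσ = 3367.5 km
Rhumb: Δφ = -0.1798, Δλ = +1.1938, Δψ = -0.4086, q = Δφ/Δψ = 0.4399 → d_rh = R√(Δφ²+q²Δλ²) = 3537.6 km
Excess = (3537.6 − 3367.5) / 3367.5 = 170.1 / 3367.5 = 5.051% ≈ 5.1%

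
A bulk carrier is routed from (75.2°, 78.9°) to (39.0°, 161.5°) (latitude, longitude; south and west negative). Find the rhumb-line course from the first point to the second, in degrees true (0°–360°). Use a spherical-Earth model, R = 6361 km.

132.1°

Meridional parts: M(φ₁)=+2.0412, M(φ₂)=+0.7403 → ΔM = -1.3009;  Δλ = +1.4416 rad
tan C = Δλ / ΔM = -1.1082 → C = 132.06°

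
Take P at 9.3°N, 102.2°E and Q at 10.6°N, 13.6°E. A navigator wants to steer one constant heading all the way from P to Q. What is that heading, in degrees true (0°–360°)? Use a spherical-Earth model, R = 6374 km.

Meridional parts: M(φ₁)=+0.1630, M(φ₂)=+0.1861 → ΔM = +0.0230;  Δλ = -1.5464 rad
tan C = Δλ / ΔM = -67.1272 → C = 270.85°

270.9°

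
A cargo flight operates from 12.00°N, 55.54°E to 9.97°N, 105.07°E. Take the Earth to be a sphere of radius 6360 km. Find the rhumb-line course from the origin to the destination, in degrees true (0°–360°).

Δψ = ln[tan(π/4+φ₂/2)/tan(π/4+φ₁/2)] = -0.0361
Δλ = +0.8645 rad (taken the short way round)
course = atan2(Δλ, Δψ) = 92.39°

92.4°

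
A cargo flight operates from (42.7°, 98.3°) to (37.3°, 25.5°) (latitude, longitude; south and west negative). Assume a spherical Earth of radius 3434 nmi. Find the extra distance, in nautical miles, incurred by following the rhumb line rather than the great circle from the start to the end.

Great circle: cos σ = sin φ₁ sin φ₂ + cos φ₁ cos φ₂ cos Δλ,  σ = 0.9474 rad → d_gc = 3253.2 nmi
Rhumb line: Δψ = -0.1231, q = Δφ/Δψ = 0.7654, d_rh = R√(Δφ²+q²Δλ²) = 3355.1 nmi
Excess = 3355.1 − 3253.2 = 101.9 ≈ 102 nmi

102 nmi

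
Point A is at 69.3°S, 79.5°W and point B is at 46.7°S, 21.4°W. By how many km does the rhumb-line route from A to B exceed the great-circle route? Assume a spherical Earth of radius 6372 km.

Great circle: cos σ = sin φ₁ sin φ₂ + cos φ₁ cos φ₂ cos Δλ,  σ = 0.6285 rad → d_gc = 4005.0 km
Rhumb line: Δψ = +0.7763, q = Δφ/Δψ = 0.5081, d_rh = R√(Δφ²+q²Δλ²) = 4134.7 km
Excess = 4134.7 − 4005.0 = 129.7 ≈ 130 km

130 km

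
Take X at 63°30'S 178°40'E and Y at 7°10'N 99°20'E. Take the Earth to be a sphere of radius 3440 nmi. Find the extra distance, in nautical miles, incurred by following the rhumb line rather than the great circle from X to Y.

149 nmi

Great circle: cos σ = sin φ₁ sin φ₂ + cos φ₁ cos φ₂ cos Δλ,  σ = 1.6005 rad → d_gc = 5505.7 nmi
Rhumb line: Δψ = +1.5716, q = Δφ/Δψ = 0.7848, d_rh = R√(Δφ²+q²Δλ²) = 5654.6 nmi
Excess = 5654.6 − 5505.7 = 148.9 ≈ 149 nmi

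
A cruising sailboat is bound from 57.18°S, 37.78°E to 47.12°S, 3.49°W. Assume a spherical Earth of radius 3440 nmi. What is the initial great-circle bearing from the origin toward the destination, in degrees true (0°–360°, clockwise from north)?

θ = atan2( sin Δλ·cos φ₂ ,  cos φ₁ sin φ₂ − sin φ₁ cos φ₂ cos Δλ )
  = atan2(-0.4488, +0.0326) = 274.16°

274.2°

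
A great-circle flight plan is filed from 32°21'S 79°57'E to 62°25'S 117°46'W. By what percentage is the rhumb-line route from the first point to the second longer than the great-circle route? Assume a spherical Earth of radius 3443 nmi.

Great circle: σ = 1.4690 rad → d_gc = Rσ = 5057.7 nmi
Rhumb: Δφ = -0.5248, Δλ = +2.8324, Δψ = -0.8073, q = Δφ/Δψ = 0.6500 → d_rh = R√(Δφ²+q²Δλ²) = 6591.1 nmi
Excess = (6591.1 − 5057.7) / 5057.7 = 1533.4 / 5057.7 = 30.32% ≈ 30.3%

30.3%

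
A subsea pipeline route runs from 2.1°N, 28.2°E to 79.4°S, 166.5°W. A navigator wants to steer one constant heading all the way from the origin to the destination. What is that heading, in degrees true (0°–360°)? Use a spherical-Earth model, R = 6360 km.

Δψ = ln[tan(π/4+φ₂/2)/tan(π/4+φ₁/2)] = -2.4143
Δλ = +2.8850 rad (taken the short way round)
course = atan2(Δλ, Δψ) = 129.92°

129.9°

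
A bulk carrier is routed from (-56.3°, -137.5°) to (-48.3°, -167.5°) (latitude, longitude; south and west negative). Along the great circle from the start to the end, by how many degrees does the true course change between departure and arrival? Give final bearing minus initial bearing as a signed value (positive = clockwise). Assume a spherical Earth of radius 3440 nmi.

+24.0°

At departure: θ₁ = atan2(sin Δλ cos φ₂, cos φ₁ sin φ₂ − sin φ₁ cos φ₂ cos Δλ) = 281.06°
At arrival: θ₂ = atan2(sin Δλ cos φ₁, −cos φ₂ sin φ₁ + sin φ₂ cos φ₁ cos Δλ) = 305.06°
Δθ = θ₂ − θ₁ = +24.0°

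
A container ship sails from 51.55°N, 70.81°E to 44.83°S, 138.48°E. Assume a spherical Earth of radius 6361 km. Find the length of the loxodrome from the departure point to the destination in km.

Rhumb course C = atan2(Δλ, Δψ) with Δψ = ln[tan(π/4+φ₂/2)/tan(π/4+φ₁/2)] = -1.9307, Δλ = +1.1811 → C = 148.54°
d = R·|Δφ| / |cos C| = 6361·1.68215 / 0.85304 = 12544 km

12544 km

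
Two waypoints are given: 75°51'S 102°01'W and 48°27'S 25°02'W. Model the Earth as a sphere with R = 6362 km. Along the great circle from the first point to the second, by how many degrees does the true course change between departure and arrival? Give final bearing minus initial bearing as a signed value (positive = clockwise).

At departure: θ₁ = atan2(sin Δλ cos φ₂, cos φ₁ sin φ₂ − sin φ₁ cos φ₂ cos Δλ) = 93.37°
At arrival: θ₂ = atan2(sin Δλ cos φ₁, −cos φ₂ sin φ₁ + sin φ₂ cos φ₁ cos Δλ) = 21.59°
Δθ = θ₂ − θ₁ = -71.8°

-71.8°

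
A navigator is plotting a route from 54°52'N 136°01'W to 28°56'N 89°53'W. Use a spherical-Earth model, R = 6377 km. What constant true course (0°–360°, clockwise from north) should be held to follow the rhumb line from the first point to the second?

127.7°

Δψ = ln[tan(π/4+φ₂/2)/tan(π/4+φ₁/2)] = -0.6223
Δλ = +0.8052 rad (taken the short way round)
course = atan2(Δλ, Δψ) = 127.70°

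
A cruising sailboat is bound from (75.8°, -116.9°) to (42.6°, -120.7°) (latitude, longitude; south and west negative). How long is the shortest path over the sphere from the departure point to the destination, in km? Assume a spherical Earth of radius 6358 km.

3689 km

Haversine: a = sin²(Δφ/2)+cos φ₁ cos φ₂ sin²(Δλ/2) = 0.08182;  σ = 2·atan2(√a,√(1−a))
σ = 33.242° → d = Rσ = 6358·0.58017 = 3689 km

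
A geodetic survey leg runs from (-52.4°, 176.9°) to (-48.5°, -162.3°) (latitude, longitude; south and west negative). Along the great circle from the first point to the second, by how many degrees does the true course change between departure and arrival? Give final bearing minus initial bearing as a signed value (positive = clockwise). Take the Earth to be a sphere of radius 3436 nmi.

-16.1°

At departure: θ₁ = atan2(sin Δλ cos φ₂, cos φ₁ sin φ₂ − sin φ₁ cos φ₂ cos Δλ) = 81.83°
At arrival: θ₂ = atan2(sin Δλ cos φ₁, −cos φ₂ sin φ₁ + sin φ₂ cos φ₁ cos Δλ) = 65.71°
Δθ = θ₂ − θ₁ = -16.1°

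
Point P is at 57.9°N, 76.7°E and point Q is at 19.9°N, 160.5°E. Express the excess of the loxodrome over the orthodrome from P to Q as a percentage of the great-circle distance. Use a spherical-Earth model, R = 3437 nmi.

Great circle: σ = 1.2214 rad → d_gc = Rσ = 4198.0 nmi
Rhumb: Δφ = -0.6632, Δλ = +1.4626, Δψ = -0.8913, q = Δφ/Δψ = 0.7441 → d_rh = R√(Δφ²+q²Δλ²) = 4380.2 nmi
Excess = (4380.2 − 4198.0) / 4198.0 = 182.2 / 4198.0 = 4.34% ≈ 4.3%

4.3%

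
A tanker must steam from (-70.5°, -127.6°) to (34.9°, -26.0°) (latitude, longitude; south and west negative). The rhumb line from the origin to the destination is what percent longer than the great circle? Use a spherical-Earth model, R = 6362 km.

3.4%

Great circle: σ = 2.2073 rad → d_gc = Rσ = 14042.8 km
Rhumb: Δφ = +1.8396, Δλ = +1.7733, Δψ = +2.4119, q = Δφ/Δψ = 0.7627 → d_rh = R√(Δφ²+q²Δλ²) = 14525.9 km
Excess = (14525.9 − 14042.8) / 14042.8 = 483.1 / 14042.8 = 3.44% ≈ 3.4%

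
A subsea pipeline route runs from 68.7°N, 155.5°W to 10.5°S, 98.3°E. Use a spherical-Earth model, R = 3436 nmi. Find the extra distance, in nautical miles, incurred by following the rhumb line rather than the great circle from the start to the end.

379 nmi

Great circle: cos σ = sin φ₁ sin φ₂ + cos φ₁ cos φ₂ cos Δλ,  σ = 1.8436 rad → d_gc = 6334.6 nmi
Rhumb line: Δψ = -1.8554, q = Δφ/Δψ = 0.7450, d_rh = R√(Δφ²+q²Δλ²) = 6713.7 nmi
Excess = 6713.7 − 6334.6 = 379.1 ≈ 379 nmi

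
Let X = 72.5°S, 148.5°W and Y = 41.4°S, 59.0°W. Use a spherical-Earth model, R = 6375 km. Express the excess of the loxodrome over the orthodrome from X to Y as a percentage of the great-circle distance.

8.0%

Great circle: σ = 0.8858 rad → d_gc = Rσ = 5647.0 km
Rhumb: Δφ = +0.5428, Δλ = +1.5621, Δψ = +1.0762, q = Δφ/Δψ = 0.5044 → d_rh = R√(Δφ²+q²Δλ²) = 6099.1 km
Excess = (6099.1 − 5647.0) / 5647.0 = 452.1 / 5647.0 = 8.01% ≈ 8.0%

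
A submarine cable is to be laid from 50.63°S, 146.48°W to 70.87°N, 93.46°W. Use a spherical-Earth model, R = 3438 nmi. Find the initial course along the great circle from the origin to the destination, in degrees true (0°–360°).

19.2°

N = sin Δλ·cos φ₂ = +0.2618;  D = cos φ₁ sin φ₂ − sin φ₁ cos φ₂ cos Δλ = +0.7517
initial course = atan2(N, D) = 19.20°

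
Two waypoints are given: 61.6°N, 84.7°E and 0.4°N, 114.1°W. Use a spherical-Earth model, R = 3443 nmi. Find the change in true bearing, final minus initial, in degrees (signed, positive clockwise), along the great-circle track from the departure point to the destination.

+149.1°

Initial bearing θ₁ = atan2(sin Δλ cos φ₂, cos φ₁ sin φ₂ − sin φ₁ cos φ₂ cos Δλ) = 21.08°
Final bearing θ₂ = (initial bearing from the destination back to the start) + 180° = 170.15°
Δθ = θ₂ − θ₁ = +149.1°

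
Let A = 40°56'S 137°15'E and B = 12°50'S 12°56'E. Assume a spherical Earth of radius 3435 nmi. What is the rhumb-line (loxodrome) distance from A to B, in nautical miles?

6759 nmi

Δψ = ln[tan(π/4+φ₂/2)/tan(π/4+φ₁/2)] = +0.5584;  Δφ = +0.4904 rad,  Δλ = -2.1697 rad
q = Δφ/Δψ = 0.8782
d = R·√(Δφ² + q²Δλ²) = 3435·1.96762 = 6759 nmi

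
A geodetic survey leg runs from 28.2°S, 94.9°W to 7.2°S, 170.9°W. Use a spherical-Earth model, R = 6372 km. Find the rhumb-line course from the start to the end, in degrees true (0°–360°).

Δψ = ln[tan(π/4+φ₂/2)/tan(π/4+φ₁/2)] = +0.3874
Δλ = -1.3265 rad (taken the short way round)
course = atan2(Δλ, Δψ) = 286.28°

286.3°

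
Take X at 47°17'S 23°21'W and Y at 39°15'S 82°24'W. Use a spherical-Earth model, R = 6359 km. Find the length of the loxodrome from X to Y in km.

Δψ = ln[tan(π/4+φ₂/2)/tan(π/4+φ₁/2)] = +0.1930;  Δφ = +0.1402 rad,  Δλ = -1.0306 rad
q = Δφ/Δψ = 0.7265
d = R·√(Δφ² + q²Δλ²) = 6359·0.76177 = 4844 km

4844 km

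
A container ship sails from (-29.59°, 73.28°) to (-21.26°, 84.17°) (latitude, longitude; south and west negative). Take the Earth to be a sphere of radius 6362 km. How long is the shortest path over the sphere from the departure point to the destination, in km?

1430 km

Haversine: a = sin²(Δφ/2)+cos φ₁ cos φ₂ sin²(Δλ/2) = 0.01257;  σ = 2·atan2(√a,√(1−a))
σ = 12.876° → d = Rσ = 6362·0.22472 = 1430 km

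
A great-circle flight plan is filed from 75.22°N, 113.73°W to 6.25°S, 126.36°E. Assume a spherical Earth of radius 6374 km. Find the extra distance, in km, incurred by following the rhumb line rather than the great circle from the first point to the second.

1140 km

Great circle: cos σ = sin φ₁ sin φ₂ + cos φ₁ cos φ₂ cos Δλ,  σ = 1.8046 rad → d_gc = 11502.8 km
Rhumb line: Δψ = -2.1518, q = Δφ/Δψ = 0.6608, d_rh = R√(Δφ²+q²Δλ²) = 12642.9 km
Excess = 12642.9 − 11502.8 = 1140.1 ≈ 1140 km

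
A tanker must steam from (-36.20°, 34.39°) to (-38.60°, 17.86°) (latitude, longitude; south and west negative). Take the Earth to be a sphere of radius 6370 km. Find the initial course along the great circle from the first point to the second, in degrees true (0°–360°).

254.7°

N = sin Δλ·cos φ₂ = -0.2224;  D = cos φ₁ sin φ₂ − sin φ₁ cos φ₂ cos Δλ = -0.0610
initial course = atan2(N, D) = 254.67°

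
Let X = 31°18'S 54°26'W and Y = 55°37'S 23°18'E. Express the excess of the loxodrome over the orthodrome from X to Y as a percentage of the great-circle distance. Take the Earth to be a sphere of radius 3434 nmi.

4.2%

Great circle: σ = 1.0107 rad → d_gc = Rσ = 3470.7 nmi
Rhumb: Δφ = -0.4244, Δλ = +1.3567, Δψ = -0.5975, q = Δφ/Δψ = 0.7103 → d_rh = R√(Δφ²+q²Δλ²) = 3616.1 nmi
Excess = (3616.1 − 3470.7) / 3470.7 = 145.4 / 3470.7 = 4.19% ≈ 4.2%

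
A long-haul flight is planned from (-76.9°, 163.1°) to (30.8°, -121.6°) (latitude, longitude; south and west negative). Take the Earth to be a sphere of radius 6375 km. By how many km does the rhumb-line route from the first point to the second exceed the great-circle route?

Great circle: cos σ = sin φ₁ sin φ₂ + cos φ₁ cos φ₂ cos Δλ,  σ = 2.0368 rad → d_gc = 12984.6 km
Rhumb line: Δψ = +2.7299, q = Δφ/Δψ = 0.6886, d_rh = R√(Δφ²+q²Δλ²) = 13299.6 km
Excess = 13299.6 − 12984.6 = 315.0 ≈ 315 km

315 km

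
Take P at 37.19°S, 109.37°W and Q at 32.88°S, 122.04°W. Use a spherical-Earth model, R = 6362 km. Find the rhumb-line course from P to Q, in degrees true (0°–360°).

Δψ = ln[tan(π/4+φ₂/2)/tan(π/4+φ₁/2)] = +0.0919
Δλ = -0.2211 rad (taken the short way round)
course = atan2(Δλ, Δψ) = 292.57°

292.6°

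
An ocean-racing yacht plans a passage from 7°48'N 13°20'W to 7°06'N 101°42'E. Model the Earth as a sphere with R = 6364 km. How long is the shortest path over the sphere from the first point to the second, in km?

12610 km

cos σ = sin φ₁ sin φ₂ + cos φ₁ cos φ₂ cos Δλ
      = sin(7.80°)sin(7.10°) + cos(7.80°)cos(7.10°)cos(115.03°) = -0.3992
σ = 113.531° → d = Rσ = 6364·1.98149 = 12610 km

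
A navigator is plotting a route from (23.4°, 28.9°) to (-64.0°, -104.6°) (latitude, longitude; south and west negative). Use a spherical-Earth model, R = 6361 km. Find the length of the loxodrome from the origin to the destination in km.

15422 km

Rhumb course C = atan2(Δλ, Δψ) with Δψ = ln[tan(π/4+φ₂/2)/tan(π/4+φ₁/2)] = -1.8862, Δλ = -2.3300 → C = 231.01°
d = R·|Δφ| / |cos C| = 6361·1.52542 / 0.62919 = 15422 km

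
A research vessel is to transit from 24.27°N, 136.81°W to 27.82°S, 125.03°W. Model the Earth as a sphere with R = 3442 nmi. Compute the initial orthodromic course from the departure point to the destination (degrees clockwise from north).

167.0°

θ = atan2( sin Δλ·cos φ₂ ,  cos φ₁ sin φ₂ − sin φ₁ cos φ₂ cos Δλ )
  = atan2(+0.1806, -0.7813) = 166.99°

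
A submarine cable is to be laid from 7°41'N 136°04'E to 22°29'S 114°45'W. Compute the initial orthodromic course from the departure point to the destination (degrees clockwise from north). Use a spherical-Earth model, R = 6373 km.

N = sin Δλ·cos φ₂ = +0.8727;  D = cos φ₁ sin φ₂ − sin φ₁ cos φ₂ cos Δλ = -0.3384
initial course = atan2(N, D) = 111.19°

111.2°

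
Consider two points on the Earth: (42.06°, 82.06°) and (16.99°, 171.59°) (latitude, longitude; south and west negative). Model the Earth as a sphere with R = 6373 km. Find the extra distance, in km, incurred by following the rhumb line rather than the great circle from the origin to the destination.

277 km

Great circle: cos σ = sin φ₁ sin φ₂ + cos φ₁ cos φ₂ cos Δλ,  σ = 1.3678 rad → d_gc = 8717.19 km
Rhumb line: Δψ = -0.5096, q = Δφ/Δψ = 0.8586, d_rh = R√(Δφ²+q²Δλ²) = 8993.70 km
Excess = 8993.70 − 8717.19 = 276.51 ≈ 277 km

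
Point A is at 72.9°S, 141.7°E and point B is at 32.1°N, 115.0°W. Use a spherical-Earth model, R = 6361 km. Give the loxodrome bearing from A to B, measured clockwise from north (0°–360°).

Meridional parts: M(φ₁)=-1.8948, M(φ₂)=+0.5921 → ΔM = +2.4869;  Δλ = +1.8029 rad
tan C = Δλ / ΔM = +0.7250 → C = 35.94°

35.9°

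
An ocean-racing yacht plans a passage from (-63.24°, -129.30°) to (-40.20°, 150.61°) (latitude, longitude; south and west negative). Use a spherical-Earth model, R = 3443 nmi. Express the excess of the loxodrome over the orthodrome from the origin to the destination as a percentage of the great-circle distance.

5.6%

Great circle: σ = 0.8821 rad → d_gc = Rσ = 3037.141 nmi
Rhumb: Δφ = +0.4021, Δλ = -1.3978, Δψ = +0.6686, q = Δφ/Δψ = 0.6015 → d_rh = R√(Δφ²+q²Δλ²) = 3208.737 nmi
Excess = (3208.737 − 3037.141) / 3037.141 = 171.596 / 3037.141 = 5.6499% ≈ 5.6%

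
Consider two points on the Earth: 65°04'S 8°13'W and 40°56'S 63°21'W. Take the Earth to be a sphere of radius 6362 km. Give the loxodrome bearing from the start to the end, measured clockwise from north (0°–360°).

307.0°

Δψ = ln[tan(π/4+φ₂/2)/tan(π/4+φ₁/2)] = +0.7249
Δλ = -0.9623 rad (taken the short way round)
course = atan2(Δλ, Δψ) = 306.99°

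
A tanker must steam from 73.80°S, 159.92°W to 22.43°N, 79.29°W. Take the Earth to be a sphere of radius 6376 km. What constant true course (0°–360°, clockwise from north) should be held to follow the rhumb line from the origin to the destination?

Δψ = ln[tan(π/4+φ₂/2)/tan(π/4+φ₁/2)] = +2.3515
Δλ = +1.4073 rad (taken the short way round)
course = atan2(Δλ, Δψ) = 30.90°

30.9°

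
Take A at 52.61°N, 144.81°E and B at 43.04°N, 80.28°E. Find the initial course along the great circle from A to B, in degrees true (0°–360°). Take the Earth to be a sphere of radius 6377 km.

284.0°

N = sin Δλ·cos φ₂ = -0.6598;  D = cos φ₁ sin φ₂ − sin φ₁ cos φ₂ cos Δλ = +0.1647
initial course = atan2(N, D) = 284.02°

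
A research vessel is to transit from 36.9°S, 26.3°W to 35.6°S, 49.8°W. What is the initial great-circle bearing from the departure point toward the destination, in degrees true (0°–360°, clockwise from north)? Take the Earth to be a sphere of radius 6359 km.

θ = atan2( sin Δλ·cos φ₂ ,  cos φ₁ sin φ₂ − sin φ₁ cos φ₂ cos Δλ )
  = atan2(-0.3242, -0.0178) = 266.86°

266.9°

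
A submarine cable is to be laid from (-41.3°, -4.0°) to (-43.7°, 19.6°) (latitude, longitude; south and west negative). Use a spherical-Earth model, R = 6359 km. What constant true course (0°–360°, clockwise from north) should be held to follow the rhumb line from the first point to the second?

97.9°

Meridional parts: M(φ₁)=-0.7928, M(φ₂)=-0.8496 → ΔM = -0.0568;  Δλ = +0.4119 rad
tan C = Δλ / ΔM = -7.2485 → C = 97.85°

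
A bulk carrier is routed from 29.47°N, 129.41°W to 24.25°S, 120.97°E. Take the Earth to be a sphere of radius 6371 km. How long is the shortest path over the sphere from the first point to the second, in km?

Haversine: a = sin²(Δφ/2)+cos φ₁ cos φ₂ sin²(Δλ/2) = 0.73430;  σ = 2·atan2(√a,√(1−a))
σ = 117.943° → d = Rσ = 6371·2.05850 = 13115 km

13115 km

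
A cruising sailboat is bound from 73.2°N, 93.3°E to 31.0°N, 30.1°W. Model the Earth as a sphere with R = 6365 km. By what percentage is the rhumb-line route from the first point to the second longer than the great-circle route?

15.4%

Great circle: σ = 1.2061 rad → d_gc = Rσ = 7676.8 km
Rhumb: Δφ = -0.7365, Δλ = -2.1537, Δψ = -1.3432, q = Δφ/Δψ = 0.5483 → d_rh = R√(Δφ²+q²Δλ²) = 8858.8 km
Excess = (8858.8 − 7676.8) / 7676.8 = 1182.0 / 7676.8 = 15.40% ≈ 15.4%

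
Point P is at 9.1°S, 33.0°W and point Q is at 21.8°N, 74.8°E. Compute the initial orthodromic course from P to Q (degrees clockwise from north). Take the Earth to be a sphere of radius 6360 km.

N = sin Δλ·cos φ₂ = +0.8840;  D = cos φ₁ sin φ₂ − sin φ₁ cos φ₂ cos Δλ = +0.3218
initial course = atan2(N, D) = 70.00°

70.0°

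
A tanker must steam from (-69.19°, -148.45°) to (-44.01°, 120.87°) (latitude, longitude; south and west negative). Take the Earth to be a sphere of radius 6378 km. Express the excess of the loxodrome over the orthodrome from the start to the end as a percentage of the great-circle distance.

8.2%

Great circle: σ = 0.8679 rad → d_gc = Rσ = 5535.5 km
Rhumb: Δφ = +0.4395, Δλ = -1.5827, Δψ = +0.8377, q = Δφ/Δψ = 0.5246 → d_rh = R√(Δφ²+q²Δλ²) = 5991.6 km
Excess = (5991.6 − 5535.5) / 5535.5 = 456.1 / 5535.5 = 8.24% ≈ 8.2%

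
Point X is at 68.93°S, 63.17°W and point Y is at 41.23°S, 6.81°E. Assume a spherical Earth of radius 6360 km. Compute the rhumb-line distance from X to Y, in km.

5217 km

Rhumb course C = atan2(Δλ, Δψ) with Δψ = ln[tan(π/4+φ₂/2)/tan(π/4+φ₁/2)] = +0.8910, Δλ = +1.2214 → C = 53.89°
d = R·|Δφ| / |cos C| = 6360·0.48346 / 0.58934 = 5217 km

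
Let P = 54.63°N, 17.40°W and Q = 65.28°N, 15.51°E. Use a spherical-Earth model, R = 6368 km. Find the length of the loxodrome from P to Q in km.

Rhumb course C = atan2(Δλ, Δψ) with Δψ = ln[tan(π/4+φ₂/2)/tan(π/4+φ₁/2)] = +0.3751, Δλ = +0.5744 → C = 56.86°
d = R·|Δφ| / |cos C| = 6368·0.18588 / 0.54673 = 2165 km

2165 km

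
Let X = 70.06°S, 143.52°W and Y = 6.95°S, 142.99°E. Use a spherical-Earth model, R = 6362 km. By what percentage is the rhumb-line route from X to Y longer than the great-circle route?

Great circle: σ = 1.3593 rad → d_gc = Rσ = 8647.7 km
Rhumb: Δφ = +1.1015, Δλ = -1.2826, Δψ = +1.6169, q = Δφ/Δψ = 0.6812 → d_rh = R√(Δφ²+q²Δλ²) = 8944.8 km
Excess = (8944.8 − 8647.7) / 8647.7 = 297.1 / 8647.7 = 3.44% ≈ 3.4%

3.4%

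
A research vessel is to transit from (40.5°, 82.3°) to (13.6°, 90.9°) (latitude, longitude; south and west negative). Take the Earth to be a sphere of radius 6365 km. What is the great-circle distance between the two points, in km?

cos σ = sin φ₁ sin φ₂ + cos φ₁ cos φ₂ cos Δλ
      = sin(40.50°)sin(13.60°) + cos(40.50°)cos(13.60°)cos(8.60°) = 0.8835
σ = 27.934° → d = Rσ = 6365·0.48754 = 3103 km

3103 km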